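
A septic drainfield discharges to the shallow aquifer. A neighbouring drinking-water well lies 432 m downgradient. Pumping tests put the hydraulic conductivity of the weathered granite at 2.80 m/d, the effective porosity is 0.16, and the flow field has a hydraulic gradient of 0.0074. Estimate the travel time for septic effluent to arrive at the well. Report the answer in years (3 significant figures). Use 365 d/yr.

Darcy flux q = K·i = 2.80 × 0.0074 = 0.02072 m/d
Average linear velocity = 0.02072 / 0.16 = 0.1295 m/d
t = L / v = 432 / 0.1295 = 3336 d
   = 3336 / 365 = 9.14 yr

9.14 years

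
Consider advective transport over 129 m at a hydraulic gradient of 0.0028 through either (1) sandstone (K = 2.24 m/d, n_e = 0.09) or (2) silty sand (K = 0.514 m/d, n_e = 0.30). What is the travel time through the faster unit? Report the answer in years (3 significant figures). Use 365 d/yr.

5.07 years

Unit 1 (sandstone): v = 2.24×0.0028/0.09 = 0.06969 m/d, t = 129/0.06969 = 1851 d
Unit 2 (silty sand): v = 0.514×0.0028/0.30 = 0.004797 m/d, t = 129/0.004797 = 26890 d
Faster: 1851 d / 365 = 5.07 yr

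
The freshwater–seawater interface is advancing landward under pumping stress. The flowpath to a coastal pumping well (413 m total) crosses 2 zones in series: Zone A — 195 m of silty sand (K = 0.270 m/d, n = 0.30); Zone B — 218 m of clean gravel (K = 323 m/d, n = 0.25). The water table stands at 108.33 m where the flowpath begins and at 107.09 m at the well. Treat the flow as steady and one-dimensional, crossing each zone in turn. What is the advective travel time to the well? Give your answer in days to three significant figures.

65900 days

Total head drop ΔH = 108.33 − 107.09 = 1.24 m
Continuity: the same q passes through each zone, so ΔH = q·Σ(L_j/K_j) — the zones act as resistances in series.
Σ(L/K) = 195/0.270 + 218/323 = 722.2 + 0.6749 = 722.9 d
q = ΔH / Σ(L/K) = 1.24 / 722.9 = 0.001715 m/d (same in every zone)
Zone A: v = q/n = 0.001715/0.30 = 0.005718 m/d → t_A = 195/0.005718 = 34100 d
Zone B: v = q/n = 0.001715/0.25 = 0.006861 m/d → t_B = 218/0.006861 = 31770 d
Total t = 34100 + 31770 = 65880 d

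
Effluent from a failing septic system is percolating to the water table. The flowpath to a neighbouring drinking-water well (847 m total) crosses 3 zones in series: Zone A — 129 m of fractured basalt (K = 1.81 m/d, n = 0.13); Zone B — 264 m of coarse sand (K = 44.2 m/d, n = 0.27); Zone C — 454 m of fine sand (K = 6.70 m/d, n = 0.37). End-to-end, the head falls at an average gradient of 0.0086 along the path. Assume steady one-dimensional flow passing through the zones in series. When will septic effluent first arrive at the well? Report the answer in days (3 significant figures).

Steady 1-D flow in series ⇒ the Darcy flux q is identical in every zone and the zone head losses add (resistances L/K in series).
Σ(L/K) = 129/1.81 + 264/44.2 + 454/6.70 = 71.27 + 5.973 + 67.76 = 145.0 d
K_eq = L_total / Σ(L/K) = 847 / 145.0 = 5.841 m/d
q = K_eq · i = 5.841 × 0.0086 = 0.05023 m/d (same in every zone)
Zone A: v = q/n = 0.05023/0.13 = 0.3864 m/d → t_A = 129/0.3864 = 333.8 d
Zone B: v = q/n = 0.05023/0.27 = 0.1861 m/d → t_B = 264/0.1861 = 1419 d
Zone C: v = q/n = 0.05023/0.37 = 0.1358 m/d → t_C = 454/0.1358 = 3344 d
Total t = 333.8 + 1419 + 3344 = 5097 d

5100 days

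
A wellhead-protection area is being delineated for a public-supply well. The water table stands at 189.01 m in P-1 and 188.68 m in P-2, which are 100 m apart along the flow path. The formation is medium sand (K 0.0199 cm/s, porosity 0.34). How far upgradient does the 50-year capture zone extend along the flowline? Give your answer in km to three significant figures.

Hydraulic gradient i = (189.01 − 188.68) / 100 = 0.33 / 100 = 0.003300
K = 0.0199 cm/s × 864 = 17.19 m/d
Specific discharge q = 17.19 × 0.003300 = 0.05674 m/d
Average linear velocity = 0.05674 / 0.34 = 0.1669 m/d
T = 50 yr × 365 = 18250 d
L = v × T = 0.1669 × 18250 = 3046 m
   = 3.05 km

3.05 km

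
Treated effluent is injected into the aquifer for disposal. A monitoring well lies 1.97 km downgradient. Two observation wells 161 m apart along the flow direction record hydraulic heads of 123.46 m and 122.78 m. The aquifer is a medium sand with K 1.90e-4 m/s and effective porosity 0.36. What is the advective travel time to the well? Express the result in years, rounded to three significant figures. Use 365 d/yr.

28.0 years

Hydraulic gradient i = (123.46 − 122.78) / 161 = 0.68 / 161 = 0.004224
K = 1.90e-4 m/s × 86400 s/d = 16.42 m/d
Darcy flux q = K·i = 16.42 × 0.004224 = 0.06933 m/d
v = Ki/n = 16.42·0.004224/0.36 = 0.1926 m/d
L = 1.97 km = 1970 m
t = L / v = 1970 / 0.1926 = 10230 d
   = 10230 / 365 = 28.0 yr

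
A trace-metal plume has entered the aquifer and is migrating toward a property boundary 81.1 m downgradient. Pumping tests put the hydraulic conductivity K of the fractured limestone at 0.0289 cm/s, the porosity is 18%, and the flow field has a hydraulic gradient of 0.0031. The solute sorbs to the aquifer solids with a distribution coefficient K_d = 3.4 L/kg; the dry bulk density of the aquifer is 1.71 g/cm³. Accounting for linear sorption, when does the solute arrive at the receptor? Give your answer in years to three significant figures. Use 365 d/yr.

K = 0.0289 cm/s × 864 = 24.97 m/d
Specific discharge q = 24.97 × 0.0031 = 0.07741 m/d
v_s = q/n_e = 0.07741/0.18 = 0.4300 m/d
Retardation R = 1 + ρ_b·K_d/n = 1 + 1.71×3.4/0.18 = 33.30
Contaminant velocity v_c = v/R = 0.4300/33.30 = 0.01291 m/d
t = L/v_c = 81.1/0.01291 = 6280 d
   = 6280/365 = 17.2 yr

17.2 years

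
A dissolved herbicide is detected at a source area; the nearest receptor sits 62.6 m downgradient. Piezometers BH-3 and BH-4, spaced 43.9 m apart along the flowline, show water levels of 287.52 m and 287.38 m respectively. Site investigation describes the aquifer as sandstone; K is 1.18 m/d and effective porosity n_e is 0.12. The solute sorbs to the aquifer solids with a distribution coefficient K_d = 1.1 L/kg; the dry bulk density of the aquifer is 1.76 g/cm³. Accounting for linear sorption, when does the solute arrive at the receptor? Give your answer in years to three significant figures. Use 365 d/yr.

93.7 years

Hydraulic gradient i = (287.52 − 287.38) / 43.9 = 0.14 / 43.9 = 0.003189
Specific discharge q = 1.18 × 0.003189 = 0.003763 m/d
Average linear velocity = 0.003763 / 0.12 = 0.03136 m/d
Retardation R = 1 + ρ_b·K_d/n = 1 + 1.76×1.1/0.12 = 17.13
Contaminant velocity v_c = v/R = 0.03136/17.13 = 0.001830 m/d
t = L/v_c = 62.6/0.001830 = 34200 d
   = 34200/365 = 93.7 yr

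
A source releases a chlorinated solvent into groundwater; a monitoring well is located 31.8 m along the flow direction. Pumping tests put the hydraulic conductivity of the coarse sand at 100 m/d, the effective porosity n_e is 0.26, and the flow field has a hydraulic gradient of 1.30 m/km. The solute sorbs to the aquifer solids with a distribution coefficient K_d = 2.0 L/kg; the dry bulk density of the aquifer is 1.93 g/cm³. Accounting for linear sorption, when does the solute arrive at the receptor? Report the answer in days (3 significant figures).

1010 days

Darcy flux q = K·i = 100 × 0.0013 = 0.1300 m/d
v = Ki/n = 100·0.0013/0.26 = 0.5000 m/d
Retardation R = 1 + ρ_b·K_d/n = 1 + 1.93×2.0/0.26 = 15.85
Contaminant velocity v_c = v/R = 0.5000/15.85 = 0.03155 m/d
t = L/v_c = 31.8/0.03155 = 1008 d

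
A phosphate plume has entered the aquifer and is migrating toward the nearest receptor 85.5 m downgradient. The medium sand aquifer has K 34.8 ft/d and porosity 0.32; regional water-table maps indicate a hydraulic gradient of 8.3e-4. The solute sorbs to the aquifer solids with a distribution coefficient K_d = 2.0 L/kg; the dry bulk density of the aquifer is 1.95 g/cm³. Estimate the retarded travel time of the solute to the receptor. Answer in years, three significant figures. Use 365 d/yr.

K = 34.8 ft/d × 0.3048 = 10.61 m/d
q = Ki = 10.61 × 8.3e-4 = 0.008804 m/d
v = Ki/n = 10.61·8.3e-4/0.32 = 0.02751 m/d
Retardation R = 1 + ρ_b·K_d/n = 1 + 1.95×2.0/0.32 = 13.19
Contaminant velocity v_c = v/R = 0.02751/13.19 = 0.002086 m/d
t = L/v_c = 85.5/0.002086 = 40980 d
   = 40980/365 = 112 yr

112 years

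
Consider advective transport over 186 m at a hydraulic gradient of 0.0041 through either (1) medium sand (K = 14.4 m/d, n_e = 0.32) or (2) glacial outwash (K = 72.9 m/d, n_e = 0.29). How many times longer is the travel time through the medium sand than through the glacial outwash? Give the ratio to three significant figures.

Unit 1 (medium sand): v = 14.4×0.0041/0.32 = 0.1845 m/d, t = 186/0.1845 = 1008 d
Unit 2 (glacial outwash): v = 72.9×0.0041/0.29 = 1.031 m/d, t = 186/1.031 = 180.5 d
t(medium sand) / t(glacial outwash) = 1008/180.5 = 5.59

5.59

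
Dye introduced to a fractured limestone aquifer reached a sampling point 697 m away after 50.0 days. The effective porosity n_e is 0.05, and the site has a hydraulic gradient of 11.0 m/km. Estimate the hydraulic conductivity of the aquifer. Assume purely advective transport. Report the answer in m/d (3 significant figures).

v = L / t = 697 / 50.0 = 13.94 m/d
K = v · n / i = 13.94 × 0.05 / 0.011 = 63.4 m/d

63.4 m/d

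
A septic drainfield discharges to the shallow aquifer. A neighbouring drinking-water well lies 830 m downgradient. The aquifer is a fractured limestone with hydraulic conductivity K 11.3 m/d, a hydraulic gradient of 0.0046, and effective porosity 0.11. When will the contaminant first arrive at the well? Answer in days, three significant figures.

Specific discharge q = 11.3 × 0.0046 = 0.05198 m/d
Seepage velocity v = q / n = 0.05198 / 0.11 = 0.4725 m/d
t = L / v = 830 / 0.4725 = 1756 d

1760 days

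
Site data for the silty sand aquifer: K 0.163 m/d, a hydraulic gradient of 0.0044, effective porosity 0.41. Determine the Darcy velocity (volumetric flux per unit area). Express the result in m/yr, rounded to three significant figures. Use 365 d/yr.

0.262 m/yr

Darcy flux q = K·i = 0.163 × 0.0044 = 7.172e-4 m/d
   = 7.172e-4 × 365 = 0.262 m/yr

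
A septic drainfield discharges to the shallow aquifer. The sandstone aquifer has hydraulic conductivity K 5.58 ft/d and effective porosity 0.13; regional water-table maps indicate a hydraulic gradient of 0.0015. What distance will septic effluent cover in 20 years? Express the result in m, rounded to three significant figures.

143 m

K = 5.58 ft/d × 0.3048 = 1.701 m/d
Specific discharge q = 1.701 × 0.0015 = 0.002551 m/d
Average linear velocity = 0.002551 / 0.13 = 0.01962 m/d
T = 20 yr × 365 = 7300 d
L = v × T = 0.01962 × 7300 = 143.3 m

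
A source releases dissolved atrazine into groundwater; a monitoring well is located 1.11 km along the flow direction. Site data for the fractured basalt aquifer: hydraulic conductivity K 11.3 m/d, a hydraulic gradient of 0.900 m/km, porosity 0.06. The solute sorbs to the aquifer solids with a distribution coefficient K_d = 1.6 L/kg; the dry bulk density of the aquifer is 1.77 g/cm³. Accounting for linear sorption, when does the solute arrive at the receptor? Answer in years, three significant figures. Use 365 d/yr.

865 years

Darcy flux q = K·i = 11.3 × 9.0e-4 = 0.01017 m/d
v_s = q/n_e = 0.01017/0.06 = 0.1695 m/d
Retardation R = 1 + ρ_b·K_d/n = 1 + 1.77×1.6/0.06 = 48.20
Contaminant velocity v_c = v/R = 0.1695/48.20 = 0.003517 m/d
L = 1.11 km = 1110 m
t = L/v_c = 1110/0.003517 = 315600 d
   = 315600/365 = 865 yr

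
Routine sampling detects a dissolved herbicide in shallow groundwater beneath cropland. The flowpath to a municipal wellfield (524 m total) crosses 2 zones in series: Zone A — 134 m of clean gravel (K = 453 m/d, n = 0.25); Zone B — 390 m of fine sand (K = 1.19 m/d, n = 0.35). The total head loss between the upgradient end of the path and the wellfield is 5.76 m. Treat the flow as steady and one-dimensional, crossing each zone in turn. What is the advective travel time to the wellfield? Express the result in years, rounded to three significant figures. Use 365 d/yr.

26.5 years

Continuity: the same q passes through each zone, so ΔH = q·Σ(L_j/K_j) — the zones act as resistances in series.
Σ(L/K) = 134/453 + 390/1.19 = 0.2958 + 327.7 = 328.0 d
q = ΔH / Σ(L/K) = 5.76 / 328.0 = 0.01756 m/d (same in every zone)
Zone A: v = q/n = 0.01756/0.25 = 0.07024 m/d → t_A = 134/0.07024 = 1908 d
Zone B: v = q/n = 0.01756/0.35 = 0.05017 m/d → t_B = 390/0.05017 = 7774 d
Total t = 1908 + 7774 = 9681 d
   = 9681 / 365 = 26.5 yr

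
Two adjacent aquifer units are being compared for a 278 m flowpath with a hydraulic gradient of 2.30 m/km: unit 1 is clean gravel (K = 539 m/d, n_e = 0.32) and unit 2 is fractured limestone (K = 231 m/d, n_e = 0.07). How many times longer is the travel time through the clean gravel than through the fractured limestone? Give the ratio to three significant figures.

Unit 1 (clean gravel): v = 539×0.0023/0.32 = 3.874 m/d, t = 278/3.874 = 71.76 d
Unit 2 (fractured limestone): v = 231×0.0023/0.07 = 7.590 m/d, t = 278/7.590 = 36.63 d
t(clean gravel) / t(fractured limestone) = 71.76/36.63 = 1.96

1.96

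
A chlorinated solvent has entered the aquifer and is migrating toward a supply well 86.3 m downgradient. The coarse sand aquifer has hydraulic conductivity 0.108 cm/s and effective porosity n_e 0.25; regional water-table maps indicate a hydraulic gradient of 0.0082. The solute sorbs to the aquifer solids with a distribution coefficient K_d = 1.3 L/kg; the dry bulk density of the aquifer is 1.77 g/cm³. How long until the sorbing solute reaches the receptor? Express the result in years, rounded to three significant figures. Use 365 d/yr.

0.788 years

K = 0.108 cm/s × 864 = 93.31 m/d
Darcy flux q = K·i = 93.31 × 0.0082 = 0.7652 m/d
v_s = q/n_e = 0.7652/0.25 = 3.061 m/d
Retardation R = 1 + ρ_b·K_d/n = 1 + 1.77×1.3/0.25 = 10.20
Contaminant velocity v_c = v/R = 3.061/10.20 = 0.2999 m/d
t = L/v_c = 86.3/0.2999 = 287.7 d
   = 287.7/365 = 0.788 yr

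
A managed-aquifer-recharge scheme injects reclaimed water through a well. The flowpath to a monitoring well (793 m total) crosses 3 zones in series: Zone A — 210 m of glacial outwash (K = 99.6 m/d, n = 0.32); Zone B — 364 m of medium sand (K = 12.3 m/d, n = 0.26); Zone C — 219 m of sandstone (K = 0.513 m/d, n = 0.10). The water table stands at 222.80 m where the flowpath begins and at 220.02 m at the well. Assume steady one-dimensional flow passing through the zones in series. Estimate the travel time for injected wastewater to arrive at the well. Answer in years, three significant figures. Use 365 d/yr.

Total head drop ΔH = 222.80 − 220.02 = 2.78 m
Steady 1-D flow in series ⇒ the Darcy flux q is identical in every zone and the zone head losses add (resistances L/K in series).
Σ(L/K) = 210/99.6 + 364/12.3 + 219/0.513 = 2.108 + 29.59 + 426.9 = 458.6 d
q = ΔH / Σ(L/K) = 2.78 / 458.6 = 0.006062 m/d (same in every zone)
Zone A: v = q/n = 0.006062/0.32 = 0.01894 m/d → t_A = 210/0.01894 = 11090 d
Zone B: v = q/n = 0.006062/0.26 = 0.02331 m/d → t_B = 364/0.02331 = 15610 d
Zone C: v = q/n = 0.006062/0.10 = 0.06062 m/d → t_C = 219/0.06062 = 3613 d
Total t = 11090 + 15610 + 3613 = 30310 d
   = 30310 / 365 = 83.0 yr

83.0 years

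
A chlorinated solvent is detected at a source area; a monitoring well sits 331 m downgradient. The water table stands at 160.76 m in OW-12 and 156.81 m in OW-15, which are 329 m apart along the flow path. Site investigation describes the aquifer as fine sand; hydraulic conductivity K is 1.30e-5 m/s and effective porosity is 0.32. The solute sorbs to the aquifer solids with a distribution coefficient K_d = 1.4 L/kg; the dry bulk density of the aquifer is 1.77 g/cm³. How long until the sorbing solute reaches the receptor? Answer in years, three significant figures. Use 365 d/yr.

Hydraulic gradient i = (160.76 − 156.81) / 329 = 3.95 / 329 = 0.01201
K = 1.30e-5 m/s × 86400 s/d = 1.123 m/d
Darcy flux q = K·i = 1.123 × 0.01201 = 0.01349 m/d
Average linear velocity = 0.01349 / 0.32 = 0.04214 m/d
Retardation R = 1 + ρ_b·K_d/n = 1 + 1.77×1.4/0.32 = 8.744
Contaminant velocity v_c = v/R = 0.04214/8.744 = 0.004820 m/d
t = L/v_c = 331/0.004820 = 68680 d
   = 68680/365 = 188 yr

188 years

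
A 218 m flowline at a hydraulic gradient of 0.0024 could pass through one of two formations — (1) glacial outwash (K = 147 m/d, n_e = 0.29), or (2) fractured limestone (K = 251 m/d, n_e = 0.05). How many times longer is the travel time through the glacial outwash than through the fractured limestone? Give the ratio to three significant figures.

Unit 1 (glacial outwash): v = 147×0.0024/0.29 = 1.217 m/d, t = 218/1.217 = 179.2 d
Unit 2 (fractured limestone): v = 251×0.0024/0.05 = 12.05 m/d, t = 218/12.05 = 18.09 d
t(glacial outwash) / t(fractured limestone) = 179.2/18.09 = 9.90

9.90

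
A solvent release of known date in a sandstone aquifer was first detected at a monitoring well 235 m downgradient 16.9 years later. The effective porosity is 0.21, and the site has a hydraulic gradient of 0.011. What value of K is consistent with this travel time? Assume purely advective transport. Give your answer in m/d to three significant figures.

t = 16.9 years = 6168 d
v = L / t = 235 / 6168 = 0.03810 m/d
K = v · n / i = 0.03810 × 0.21 / 0.011 = 0.727 m/d

0.727 m/d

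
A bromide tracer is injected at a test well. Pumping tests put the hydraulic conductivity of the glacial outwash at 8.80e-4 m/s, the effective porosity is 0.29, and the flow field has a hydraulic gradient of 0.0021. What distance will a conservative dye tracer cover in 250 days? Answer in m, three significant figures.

K = 8.80e-4 m/s × 86400 s/d = 76.03 m/d
q = Ki = 76.03 × 0.0021 = 0.1597 m/d
Seepage velocity v = q / n = 0.1597 / 0.29 = 0.5506 m/d
L = v × T = 0.5506 × 250 = 137.6 m

138 m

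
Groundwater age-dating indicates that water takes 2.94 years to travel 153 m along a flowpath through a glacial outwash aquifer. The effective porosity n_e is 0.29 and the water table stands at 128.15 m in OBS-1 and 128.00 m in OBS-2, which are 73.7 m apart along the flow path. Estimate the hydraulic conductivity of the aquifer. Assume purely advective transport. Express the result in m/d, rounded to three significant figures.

Hydraulic gradient i = (128.15 − 128.00) / 73.7 = 0.15 / 73.7 = 0.002035
t = 2.94 years = 1073 d
v = L / t = 153 / 1073 = 0.1426 m/d
K = v · n / i = 0.1426 × 0.29 / 0.002035 = 20.3 m/d

20.3 m/d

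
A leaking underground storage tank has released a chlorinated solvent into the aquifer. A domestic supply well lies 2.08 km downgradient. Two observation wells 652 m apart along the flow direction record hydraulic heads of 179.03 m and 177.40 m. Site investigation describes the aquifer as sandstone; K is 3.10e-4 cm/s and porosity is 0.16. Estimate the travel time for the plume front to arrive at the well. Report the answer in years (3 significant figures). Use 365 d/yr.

Hydraulic gradient i = (179.03 − 177.40) / 652 = 1.63 / 652 = 0.002500
K = 3.10e-4 cm/s × 864 = 0.2678 m/d
Specific discharge q = 0.2678 × 0.002500 = 6.696e-4 m/d
v_s = q/n_e = 6.696e-4/0.16 = 0.004185 m/d
L = 2.08 km = 2080 m
t = L / v = 2080 / 0.004185 = 497000 d
   = 497000 / 365 = 1360 yr

1360 years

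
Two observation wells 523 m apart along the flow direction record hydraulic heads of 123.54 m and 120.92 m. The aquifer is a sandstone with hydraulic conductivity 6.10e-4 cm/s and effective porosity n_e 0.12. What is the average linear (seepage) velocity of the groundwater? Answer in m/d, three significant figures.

Hydraulic gradient i = (123.54 − 120.92) / 523 = 2.62 / 523 = 0.005010
K = 6.10e-4 cm/s × 864 = 0.5270 m/d
Darcy flux q = K·i = 0.5270 × 0.005010 = 0.002640 m/d
v = Ki/n = 0.5270·0.005010/0.12 = 0.02200 m/d

0.0220 m/d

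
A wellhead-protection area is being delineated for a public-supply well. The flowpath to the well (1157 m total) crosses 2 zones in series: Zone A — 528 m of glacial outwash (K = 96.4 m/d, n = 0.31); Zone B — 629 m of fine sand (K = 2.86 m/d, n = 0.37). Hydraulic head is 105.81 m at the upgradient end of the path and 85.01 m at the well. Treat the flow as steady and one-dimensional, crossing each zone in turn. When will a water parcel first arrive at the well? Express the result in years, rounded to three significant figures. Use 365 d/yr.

11.8 years

Total head drop ΔH = 105.81 − 85.01 = 20.80 m
Steady 1-D flow in series ⇒ the Darcy flux q is identical in every zone and the zone head losses add (resistances L/K in series).
Σ(L/K) = 528/96.4 + 629/2.86 = 5.477 + 219.9 = 225.4 d
q = ΔH / Σ(L/K) = 20.80 / 225.4 = 0.09228 m/d (same in every zone)
Zone A: v = q/n = 0.09228/0.31 = 0.2977 m/d → t_A = 528/0.2977 = 1774 d
Zone B: v = q/n = 0.09228/0.37 = 0.2494 m/d → t_B = 629/0.2494 = 2522 d
Total t = 1774 + 2522 = 4296 d
   = 4296 / 365 = 11.8 yr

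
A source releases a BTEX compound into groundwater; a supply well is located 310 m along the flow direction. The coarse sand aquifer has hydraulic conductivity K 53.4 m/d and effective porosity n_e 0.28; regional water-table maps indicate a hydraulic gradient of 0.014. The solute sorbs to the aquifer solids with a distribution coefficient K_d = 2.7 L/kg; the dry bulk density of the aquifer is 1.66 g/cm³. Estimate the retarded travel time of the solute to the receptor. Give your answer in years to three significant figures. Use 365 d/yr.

Specific discharge q = 53.4 × 0.014 = 0.7476 m/d
v = Ki/n = 53.4·0.014/0.28 = 2.670 m/d
Retardation R = 1 + ρ_b·K_d/n = 1 + 1.66×2.7/0.28 = 17.01
Contaminant velocity v_c = v/R = 2.670/17.01 = 0.1570 m/d
t = L/v_c = 310/0.1570 = 1975 d
   = 1975/365 = 5.41 yr

5.41 years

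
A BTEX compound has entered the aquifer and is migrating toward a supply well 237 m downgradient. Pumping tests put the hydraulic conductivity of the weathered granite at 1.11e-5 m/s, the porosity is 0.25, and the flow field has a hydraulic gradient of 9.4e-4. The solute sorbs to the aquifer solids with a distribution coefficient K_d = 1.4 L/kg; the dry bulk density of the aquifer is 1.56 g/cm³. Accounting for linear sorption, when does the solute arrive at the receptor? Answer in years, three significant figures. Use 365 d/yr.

1750 years

K = 1.11e-5 m/s × 86400 s/d = 0.9590 m/d
Specific discharge q = 0.9590 × 9.4e-4 = 9.015e-4 m/d
v = Ki/n = 0.9590·9.4e-4/0.25 = 0.003606 m/d
Retardation R = 1 + ρ_b·K_d/n = 1 + 1.56×1.4/0.25 = 9.736
Contaminant velocity v_c = v/R = 0.003606/9.736 = 3.704e-4 m/d
t = L/v_c = 237/3.704e-4 = 639900 d
   = 639900/365 = 1750 yr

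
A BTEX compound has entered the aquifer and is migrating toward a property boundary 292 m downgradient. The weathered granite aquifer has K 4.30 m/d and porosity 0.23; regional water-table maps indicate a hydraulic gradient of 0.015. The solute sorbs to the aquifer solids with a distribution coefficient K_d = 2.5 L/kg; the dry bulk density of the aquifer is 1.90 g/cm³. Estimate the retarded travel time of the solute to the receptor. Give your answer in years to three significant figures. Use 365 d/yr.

Darcy flux q = K·i = 4.30 × 0.015 = 0.06450 m/d
v_s = q/n_e = 0.06450/0.23 = 0.2804 m/d
Retardation R = 1 + ρ_b·K_d/n = 1 + 1.90×2.5/0.23 = 21.65
Contaminant velocity v_c = v/R = 0.2804/21.65 = 0.01295 m/d
t = L/v_c = 292/0.01295 = 22550 d
   = 22550/365 = 61.8 yr

61.8 years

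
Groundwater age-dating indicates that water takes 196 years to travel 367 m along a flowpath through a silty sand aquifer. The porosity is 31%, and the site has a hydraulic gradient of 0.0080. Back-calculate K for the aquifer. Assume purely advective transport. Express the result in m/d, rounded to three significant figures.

0.199 m/d

t = 196 years = 71540 d
v = L / t = 367 / 71540 = 0.005130 m/d
K = v · n / i = 0.005130 × 0.31 / 0.0080 = 0.199 m/d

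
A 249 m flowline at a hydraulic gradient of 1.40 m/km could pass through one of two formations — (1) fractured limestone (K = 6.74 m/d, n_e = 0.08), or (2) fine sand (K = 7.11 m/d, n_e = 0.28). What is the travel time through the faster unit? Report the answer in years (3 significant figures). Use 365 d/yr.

Unit 1 (fractured limestone): v = 6.74×0.0014/0.08 = 0.1180 m/d, t = 249/0.1180 = 2111 d
Unit 2 (fine sand): v = 7.11×0.0014/0.28 = 0.03555 m/d, t = 249/0.03555 = 7004 d
Faster: 2111 d / 365 = 5.78 yr

5.78 years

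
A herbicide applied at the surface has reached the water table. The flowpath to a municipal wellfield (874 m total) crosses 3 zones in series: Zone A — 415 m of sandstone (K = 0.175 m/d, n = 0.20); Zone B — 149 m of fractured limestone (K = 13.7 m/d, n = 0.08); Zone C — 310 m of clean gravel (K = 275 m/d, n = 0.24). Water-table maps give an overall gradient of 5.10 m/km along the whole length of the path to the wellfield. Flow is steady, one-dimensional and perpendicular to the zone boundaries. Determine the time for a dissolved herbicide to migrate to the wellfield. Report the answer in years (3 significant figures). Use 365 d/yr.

Continuity: the same q passes through each zone, so ΔH = q·Σ(L_j/K_j) — the zones act as resistances in series.
Σ(L/K) = 415/0.175 + 149/13.7 + 310/275 = 2371 + 10.88 + 1.127 = 2383 d
K_eq = L_total / Σ(L/K) = 874 / 2383 = 0.3667 m/d
q = K_eq · i = 0.3667 × 0.0051 = 0.001870 m/d (same in every zone)
Zone A: v = q/n = 0.001870/0.20 = 0.009351 m/d → t_A = 415/0.009351 = 44380 d
Zone B: v = q/n = 0.001870/0.08 = 0.02338 m/d → t_B = 149/0.02338 = 6374 d
Zone C: v = q/n = 0.001870/0.24 = 0.007792 m/d → t_C = 310/0.007792 = 39780 d
Total t = 44380 + 6374 + 39780 = 90540 d
   = 90540 / 365 = 248 yr

248 years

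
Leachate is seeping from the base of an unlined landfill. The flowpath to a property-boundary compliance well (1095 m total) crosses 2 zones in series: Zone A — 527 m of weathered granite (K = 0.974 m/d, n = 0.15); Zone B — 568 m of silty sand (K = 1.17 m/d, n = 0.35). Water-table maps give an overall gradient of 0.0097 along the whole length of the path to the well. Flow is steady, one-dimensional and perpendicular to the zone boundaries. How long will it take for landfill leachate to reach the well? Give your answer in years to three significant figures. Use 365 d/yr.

Continuity: the same q passes through each zone, so ΔH = q·Σ(L_j/K_j) — the zones act as resistances in series.
Σ(L/K) = 527/0.974 + 568/1.17 = 541.1 + 485.5 = 1027 d
K_eq = L_total / Σ(L/K) = 1095 / 1027 = 1.067 m/d
q = K_eq · i = 1.067 × 0.0097 = 0.01035 m/d (same in every zone)
Zone A: v = q/n = 0.01035/0.15 = 0.06898 m/d → t_A = 527/0.06898 = 7640 d
Zone B: v = q/n = 0.01035/0.35 = 0.02956 m/d → t_B = 568/0.02956 = 19210 d
Total t = 7640 + 19210 = 26850 d
   = 26850 / 365 = 73.6 yr

73.6 years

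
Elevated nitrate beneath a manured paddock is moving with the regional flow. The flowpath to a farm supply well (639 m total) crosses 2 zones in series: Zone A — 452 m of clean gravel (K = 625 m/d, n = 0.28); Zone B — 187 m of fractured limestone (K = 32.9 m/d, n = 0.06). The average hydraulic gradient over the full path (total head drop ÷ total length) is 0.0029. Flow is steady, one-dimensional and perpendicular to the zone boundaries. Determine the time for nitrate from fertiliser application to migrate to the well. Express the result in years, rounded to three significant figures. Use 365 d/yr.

1.31 years

For zones in series the flux q is common to all zones; the equivalent conductivity is the harmonic (thickness-weighted) mean, K_eq = L_total / Σ(L_j/K_j).
Σ(L/K) = 452/625 + 187/32.9 = 0.7232 + 5.684 = 6.407 d
K_eq = L_total / Σ(L/K) = 639 / 6.407 = 99.73 m/d
q = K_eq · i = 99.73 × 0.0029 = 0.2892 m/d (same in every zone)
Zone A: v = q/n = 0.2892/0.28 = 1.033 m/d → t_A = 452/1.033 = 437.6 d
Zone B: v = q/n = 0.2892/0.06 = 4.820 m/d → t_B = 187/4.820 = 38.79 d
Total t = 437.6 + 38.79 = 476.4 d
   = 476.4 / 365 = 1.31 yr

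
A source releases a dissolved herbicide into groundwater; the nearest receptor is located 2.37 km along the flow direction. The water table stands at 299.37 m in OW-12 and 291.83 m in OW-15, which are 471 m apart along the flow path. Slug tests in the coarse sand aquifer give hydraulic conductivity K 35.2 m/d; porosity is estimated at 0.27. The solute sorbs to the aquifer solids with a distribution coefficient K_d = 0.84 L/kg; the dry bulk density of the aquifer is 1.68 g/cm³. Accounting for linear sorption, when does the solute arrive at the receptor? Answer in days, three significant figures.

7070 days

Hydraulic gradient i = (299.37 − 291.83) / 471 = 7.54 / 471 = 0.01601
Darcy flux q = K·i = 35.2 × 0.01601 = 0.5635 m/d
Average linear velocity = 0.5635 / 0.27 = 2.087 m/d
Retardation R = 1 + ρ_b·K_d/n = 1 + 1.68×0.84/0.27 = 6.227
Contaminant velocity v_c = v/R = 2.087/6.227 = 0.3352 m/d
L = 2.37 km = 2370 m
t = L/v_c = 2370/0.3352 = 7071 d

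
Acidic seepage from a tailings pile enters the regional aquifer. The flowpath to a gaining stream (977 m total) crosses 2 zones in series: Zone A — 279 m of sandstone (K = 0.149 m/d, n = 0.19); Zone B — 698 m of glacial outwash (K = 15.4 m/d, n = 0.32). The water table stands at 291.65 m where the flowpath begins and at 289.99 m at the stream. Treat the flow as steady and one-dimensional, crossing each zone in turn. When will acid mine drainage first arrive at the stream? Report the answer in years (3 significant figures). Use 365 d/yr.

875 years

Total head drop ΔH = 291.65 − 289.99 = 1.66 m
Steady 1-D flow in series ⇒ the Darcy flux q is identical in every zone and the zone head losses add (resistances L/K in series).
Σ(L/K) = 279/0.149 + 698/15.4 = 1872 + 45.32 = 1918 d
q = ΔH / Σ(L/K) = 1.66 / 1918 = 8.656e-4 m/d (same in every zone)
Zone A: v = q/n = 8.656e-4/0.19 = 0.004556 m/d → t_A = 279/0.004556 = 61240 d
Zone B: v = q/n = 8.656e-4/0.32 = 0.002705 m/d → t_B = 698/0.002705 = 258000 d
Total t = 61240 + 258000 = 319300 d
   = 319300 / 365 = 875 yr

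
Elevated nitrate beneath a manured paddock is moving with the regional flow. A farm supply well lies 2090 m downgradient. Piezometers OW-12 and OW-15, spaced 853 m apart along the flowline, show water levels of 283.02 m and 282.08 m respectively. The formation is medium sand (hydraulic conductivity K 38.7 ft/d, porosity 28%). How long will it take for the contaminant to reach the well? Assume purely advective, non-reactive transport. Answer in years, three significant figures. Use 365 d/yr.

Hydraulic gradient i = (283.02 − 282.08) / 853 = 0.94 / 853 = 0.001102
K = 38.7 ft/d × 0.3048 = 11.80 m/d
Specific discharge q = 11.80 × 0.001102 = 0.01300 m/d
Average linear velocity = 0.01300 / 0.28 = 0.04642 m/d
t = L / v = 2090 / 0.04642 = 45020 d
   = 45020 / 365 = 123 yr

123 years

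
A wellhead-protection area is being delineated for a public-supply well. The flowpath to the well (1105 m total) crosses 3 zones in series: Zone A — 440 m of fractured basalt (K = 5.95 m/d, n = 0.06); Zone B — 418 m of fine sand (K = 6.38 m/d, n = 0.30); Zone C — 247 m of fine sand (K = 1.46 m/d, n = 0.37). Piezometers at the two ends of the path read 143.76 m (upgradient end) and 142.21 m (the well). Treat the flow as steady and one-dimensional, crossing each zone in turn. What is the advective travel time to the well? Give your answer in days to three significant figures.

Total head drop ΔH = 143.76 − 142.21 = 1.55 m
Continuity: the same q passes through each zone, so ΔH = q·Σ(L_j/K_j) — the zones act as resistances in series.
Σ(L/K) = 440/5.95 + 418/6.38 + 247/1.46 = 73.95 + 65.52 + 169.2 = 308.6 d
q = ΔH / Σ(L/K) = 1.55 / 308.6 = 0.005022 m/d (same in every zone)
Zone A: v = q/n = 0.005022/0.06 = 0.08370 m/d → t_A = 440/0.08370 = 5257 d
Zone B: v = q/n = 0.005022/0.30 = 0.01674 m/d → t_B = 418/0.01674 = 24970 d
Zone C: v = q/n = 0.005022/0.37 = 0.01357 m/d → t_C = 247/0.01357 = 18200 d
Total t = 5257 + 24970 + 18200 = 48430 d

48400 days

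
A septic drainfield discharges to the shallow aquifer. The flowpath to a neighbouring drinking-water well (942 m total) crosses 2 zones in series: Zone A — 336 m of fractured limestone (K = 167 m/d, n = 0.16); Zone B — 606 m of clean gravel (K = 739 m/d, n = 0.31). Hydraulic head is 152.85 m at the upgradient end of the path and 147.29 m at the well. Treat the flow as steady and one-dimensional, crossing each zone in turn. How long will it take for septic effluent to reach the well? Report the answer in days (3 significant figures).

123 days

Total head drop ΔH = 152.85 − 147.29 = 5.56 m
Steady 1-D flow in series ⇒ the Darcy flux q is identical in every zone and the zone head losses add (resistances L/K in series).
Σ(L/K) = 336/167 + 606/739 = 2.012 + 0.8200 = 2.832 d
q = ΔH / Σ(L/K) = 5.56 / 2.832 = 1.963 m/d (same in every zone)
Zone A: v = q/n = 1.963/0.16 = 12.27 m/d → t_A = 336/12.27 = 27.38 d
Zone B: v = q/n = 1.963/0.31 = 6.333 m/d → t_B = 606/6.333 = 95.69 d
Total t = 27.38 + 95.69 = 123.1 d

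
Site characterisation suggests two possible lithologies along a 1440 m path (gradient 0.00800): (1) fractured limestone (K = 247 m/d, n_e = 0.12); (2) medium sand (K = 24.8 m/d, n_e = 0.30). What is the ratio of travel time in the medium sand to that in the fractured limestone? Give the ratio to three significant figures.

Unit 1 (fractured limestone): v = 247×0.0080/0.12 = 16.47 m/d, t = 1440/16.47 = 87.45 d
Unit 2 (medium sand): v = 24.8×0.0080/0.30 = 0.6613 m/d, t = 1440/0.6613 = 2177 d
t(medium sand) / t(fractured limestone) = 2177/87.45 = 24.9

24.9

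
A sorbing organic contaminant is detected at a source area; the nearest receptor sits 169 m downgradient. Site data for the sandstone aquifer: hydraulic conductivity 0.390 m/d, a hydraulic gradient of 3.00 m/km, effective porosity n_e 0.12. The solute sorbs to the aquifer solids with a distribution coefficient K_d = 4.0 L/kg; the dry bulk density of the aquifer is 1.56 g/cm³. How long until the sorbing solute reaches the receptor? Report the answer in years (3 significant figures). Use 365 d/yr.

2520 years

Darcy flux q = K·i = 0.390 × 0.0030 = 0.001170 m/d
Seepage velocity v = q / n = 0.001170 / 0.12 = 0.009750 m/d
Retardation R = 1 + ρ_b·K_d/n = 1 + 1.56×4.0/0.12 = 53.00
Contaminant velocity v_c = v/R = 0.009750/53.00 = 1.840e-4 m/d
t = L/v_c = 169/1.840e-4 = 918700 d
   = 918700/365 = 2520 yr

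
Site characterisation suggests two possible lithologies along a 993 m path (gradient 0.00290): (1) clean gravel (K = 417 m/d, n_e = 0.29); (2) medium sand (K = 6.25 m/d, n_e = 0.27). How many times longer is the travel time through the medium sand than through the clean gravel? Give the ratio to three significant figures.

Unit 1 (clean gravel): v = 417×0.0029/0.29 = 4.170 m/d, t = 993/4.170 = 238.1 d
Unit 2 (medium sand): v = 6.25×0.0029/0.27 = 0.06713 m/d, t = 993/0.06713 = 14790 d
t(medium sand) / t(clean gravel) = 14790/238.1 = 62.1

62.1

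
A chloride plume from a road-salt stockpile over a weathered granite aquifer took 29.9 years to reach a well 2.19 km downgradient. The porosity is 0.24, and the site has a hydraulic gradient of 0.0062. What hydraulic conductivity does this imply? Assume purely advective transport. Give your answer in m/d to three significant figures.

7.77 m/d

t = 29.9 years = 10910 d
L = 2.19 km = 2190 m
v = L / t = 2190 / 10910 = 0.2007 m/d
K = v · n / i = 0.2007 × 0.24 / 0.0062 = 7.77 m/d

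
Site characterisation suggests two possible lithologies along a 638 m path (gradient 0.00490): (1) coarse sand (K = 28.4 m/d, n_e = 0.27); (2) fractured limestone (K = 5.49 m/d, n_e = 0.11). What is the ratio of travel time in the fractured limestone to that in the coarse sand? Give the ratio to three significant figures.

Unit 1 (coarse sand): v = 28.4×0.0049/0.27 = 0.5154 m/d, t = 638/0.5154 = 1238 d
Unit 2 (fractured limestone): v = 5.49×0.0049/0.11 = 0.2446 m/d, t = 638/0.2446 = 2609 d
t(fractured limestone) / t(coarse sand) = 2609/1238 = 2.11

2.11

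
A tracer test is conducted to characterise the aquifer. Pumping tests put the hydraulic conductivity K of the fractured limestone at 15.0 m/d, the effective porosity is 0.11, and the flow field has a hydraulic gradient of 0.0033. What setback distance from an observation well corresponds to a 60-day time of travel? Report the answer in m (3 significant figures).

q = Ki = 15.0 × 0.0033 = 0.04950 m/d
Seepage velocity v = q / n = 0.04950 / 0.11 = 0.4500 m/d
L = v × T = 0.4500 × 60 = 27.00 m

27.0 m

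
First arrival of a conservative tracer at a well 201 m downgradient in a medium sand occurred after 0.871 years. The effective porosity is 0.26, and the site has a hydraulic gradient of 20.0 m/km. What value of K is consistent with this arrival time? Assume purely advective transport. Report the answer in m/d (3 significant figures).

t = 0.871 years = 317.9 d
v = L / t = 201 / 317.9 = 0.6322 m/d
K = v · n / i = 0.6322 × 0.26 / 0.020 = 8.22 m/d

8.22 m/d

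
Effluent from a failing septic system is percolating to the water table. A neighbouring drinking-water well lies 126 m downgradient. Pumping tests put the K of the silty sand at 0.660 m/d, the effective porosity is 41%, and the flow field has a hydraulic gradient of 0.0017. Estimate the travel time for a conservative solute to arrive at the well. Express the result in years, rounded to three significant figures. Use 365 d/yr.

Specific discharge q = 0.660 × 0.0017 = 0.001122 m/d
v_s = q/n_e = 0.001122/0.41 = 0.002737 m/d
t = L / v = 126 / 0.002737 = 46040 d
   = 46040 / 365 = 126 yr

126 years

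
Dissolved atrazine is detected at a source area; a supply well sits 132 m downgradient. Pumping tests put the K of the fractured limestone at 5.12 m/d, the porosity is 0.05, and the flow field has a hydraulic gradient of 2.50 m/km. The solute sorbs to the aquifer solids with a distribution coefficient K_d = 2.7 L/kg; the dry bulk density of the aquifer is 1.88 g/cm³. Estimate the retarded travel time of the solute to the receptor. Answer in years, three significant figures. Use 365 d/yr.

Specific discharge q = 5.12 × 0.0025 = 0.01280 m/d
v_s = q/n_e = 0.01280/0.05 = 0.2560 m/d
Retardation R = 1 + ρ_b·K_d/n = 1 + 1.88×2.7/0.05 = 102.5
Contaminant velocity v_c = v/R = 0.2560/102.5 = 0.002497 m/d
t = L/v_c = 132/0.002497 = 52860 d
   = 52860/365 = 145 yr

145 years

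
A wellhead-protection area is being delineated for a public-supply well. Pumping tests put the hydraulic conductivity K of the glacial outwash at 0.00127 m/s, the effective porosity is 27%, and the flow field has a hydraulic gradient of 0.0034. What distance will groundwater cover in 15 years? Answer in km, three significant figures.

K = 0.00127 m/s × 86400 s/d = 109.7 m/d
Specific discharge q = 109.7 × 0.0034 = 0.3731 m/d
Seepage velocity v = q / n = 0.3731 / 0.27 = 1.382 m/d
T = 15 yr × 365 = 5475 d
L = v × T = 1.382 × 5475 = 7565 m
   = 7.57 km

7.57 km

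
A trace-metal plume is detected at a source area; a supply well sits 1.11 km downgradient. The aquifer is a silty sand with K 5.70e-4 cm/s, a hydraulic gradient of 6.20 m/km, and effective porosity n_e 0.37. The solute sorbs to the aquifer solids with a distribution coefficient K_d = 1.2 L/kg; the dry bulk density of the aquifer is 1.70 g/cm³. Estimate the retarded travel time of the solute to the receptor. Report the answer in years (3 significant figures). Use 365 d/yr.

2400 years

K = 5.70e-4 cm/s × 864 = 0.4925 m/d
Darcy flux q = K·i = 0.4925 × 0.0062 = 0.003053 m/d
Average linear velocity = 0.003053 / 0.37 = 0.008252 m/d
Retardation R = 1 + ρ_b·K_d/n = 1 + 1.70×1.2/0.37 = 6.514
Contaminant velocity v_c = v/R = 0.008252/6.514 = 0.001267 m/d
L = 1.11 km = 1110 m
t = L/v_c = 1110/0.001267 = 876100 d
   = 876100/365 = 2400 yr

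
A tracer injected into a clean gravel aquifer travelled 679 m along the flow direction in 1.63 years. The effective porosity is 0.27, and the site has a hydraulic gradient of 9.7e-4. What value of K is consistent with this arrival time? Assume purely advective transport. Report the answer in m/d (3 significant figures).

t = 1.63 years = 594.9 d
v = L / t = 679 / 594.9 = 1.141 m/d
K = v · n / i = 1.141 × 0.27 / 9.7e-4 = 318 m/d

318 m/d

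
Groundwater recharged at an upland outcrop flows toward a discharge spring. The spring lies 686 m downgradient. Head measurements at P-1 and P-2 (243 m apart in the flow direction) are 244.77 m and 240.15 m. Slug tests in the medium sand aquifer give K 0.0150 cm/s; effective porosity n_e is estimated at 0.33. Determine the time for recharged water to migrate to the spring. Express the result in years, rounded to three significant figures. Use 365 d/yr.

2.52 years

Hydraulic gradient i = (244.77 − 240.15) / 243 = 4.62 / 243 = 0.01901
K = 0.0150 cm/s × 864 = 12.96 m/d
Darcy flux q = K·i = 12.96 × 0.01901 = 0.2464 m/d
Seepage velocity v = q / n = 0.2464 / 0.33 = 0.7467 m/d
t = L / v = 686 / 0.7467 = 918.8 d
   = 918.8 / 365 = 2.52 yr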